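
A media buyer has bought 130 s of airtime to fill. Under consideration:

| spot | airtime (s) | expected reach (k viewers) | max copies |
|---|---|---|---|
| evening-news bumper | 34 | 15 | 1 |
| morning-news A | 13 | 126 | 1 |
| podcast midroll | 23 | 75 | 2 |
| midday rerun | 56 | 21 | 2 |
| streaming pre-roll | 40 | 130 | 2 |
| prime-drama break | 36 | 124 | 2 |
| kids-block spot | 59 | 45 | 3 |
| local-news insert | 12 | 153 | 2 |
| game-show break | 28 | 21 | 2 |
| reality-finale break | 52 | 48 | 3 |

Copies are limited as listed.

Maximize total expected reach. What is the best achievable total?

712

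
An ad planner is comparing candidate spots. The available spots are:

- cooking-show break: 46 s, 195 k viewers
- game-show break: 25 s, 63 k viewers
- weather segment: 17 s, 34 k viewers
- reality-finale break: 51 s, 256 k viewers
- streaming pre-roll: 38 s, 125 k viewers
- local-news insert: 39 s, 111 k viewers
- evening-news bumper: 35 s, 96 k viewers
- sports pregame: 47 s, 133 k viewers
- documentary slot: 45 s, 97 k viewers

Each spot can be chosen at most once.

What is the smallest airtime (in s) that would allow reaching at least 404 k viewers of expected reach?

97

Look for the lowest-airtime combination reaching 404.
Taking cooking-show break + reality-finale break gives 451 (≥ 404) for 97 s.
Below 97 s the best achievable stays under 404.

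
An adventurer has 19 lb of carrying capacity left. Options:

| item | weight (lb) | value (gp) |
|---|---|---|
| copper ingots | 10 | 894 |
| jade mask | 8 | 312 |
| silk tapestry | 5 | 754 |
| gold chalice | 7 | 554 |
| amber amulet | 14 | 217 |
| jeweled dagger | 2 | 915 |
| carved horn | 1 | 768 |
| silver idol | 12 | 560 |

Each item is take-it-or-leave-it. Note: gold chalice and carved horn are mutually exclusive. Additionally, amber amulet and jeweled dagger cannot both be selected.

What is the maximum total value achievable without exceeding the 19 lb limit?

3331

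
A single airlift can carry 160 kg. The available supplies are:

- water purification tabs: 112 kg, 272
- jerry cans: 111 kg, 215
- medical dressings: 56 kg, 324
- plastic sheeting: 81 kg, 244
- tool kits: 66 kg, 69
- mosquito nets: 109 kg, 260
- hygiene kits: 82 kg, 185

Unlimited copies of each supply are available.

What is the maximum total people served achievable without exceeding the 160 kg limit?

648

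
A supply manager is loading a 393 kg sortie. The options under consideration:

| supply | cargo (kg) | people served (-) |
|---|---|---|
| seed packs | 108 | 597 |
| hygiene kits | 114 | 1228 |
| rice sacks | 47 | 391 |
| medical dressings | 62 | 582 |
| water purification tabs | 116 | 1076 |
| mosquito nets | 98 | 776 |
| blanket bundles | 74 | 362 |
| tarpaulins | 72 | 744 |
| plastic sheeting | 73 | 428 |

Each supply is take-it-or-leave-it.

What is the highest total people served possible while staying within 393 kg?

3721

Density check — hygiene kits 10.77, tarpaulins 10.33, medical dressings 9.39 are the best per kg.
Filling by ratio: hygiene kits + medical dressings + water purification tabs + tarpaulins for 3630, with 29 kg left unused.
The 116 kg tied up in water purification tabs is better spent on rice sacks + mosquito nets — total rises to 3721 (393 kg).
Next best is hygiene kits + medical dressings + water purification tabs + mosquito nets at 3662 (390 kg) — short by 59.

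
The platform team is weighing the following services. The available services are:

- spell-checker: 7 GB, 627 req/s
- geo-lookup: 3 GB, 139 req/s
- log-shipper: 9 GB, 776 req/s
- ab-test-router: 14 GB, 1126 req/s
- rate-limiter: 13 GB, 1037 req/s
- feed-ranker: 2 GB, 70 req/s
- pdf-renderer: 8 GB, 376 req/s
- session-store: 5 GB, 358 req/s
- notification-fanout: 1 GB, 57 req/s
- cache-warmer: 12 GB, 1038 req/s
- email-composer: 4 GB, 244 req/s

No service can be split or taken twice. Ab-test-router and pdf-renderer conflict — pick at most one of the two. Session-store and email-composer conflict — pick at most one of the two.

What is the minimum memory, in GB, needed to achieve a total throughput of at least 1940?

24

Look for the lowest-memory combination reaching 1940.
Taking log-shipper + ab-test-router + notification-fanout gives 1959 (≥ 1940) for 24 GB.
No combination under 24 GB hits 1940.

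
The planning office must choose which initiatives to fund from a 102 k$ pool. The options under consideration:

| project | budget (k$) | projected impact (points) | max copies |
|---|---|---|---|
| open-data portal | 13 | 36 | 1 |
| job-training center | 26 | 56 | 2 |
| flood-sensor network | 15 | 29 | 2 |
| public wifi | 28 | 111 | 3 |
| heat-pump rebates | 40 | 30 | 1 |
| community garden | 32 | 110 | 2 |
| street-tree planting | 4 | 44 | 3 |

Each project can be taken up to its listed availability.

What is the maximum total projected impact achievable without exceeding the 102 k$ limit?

465

By projected impact per k$: street-tree planting 11.00, public wifi 3.96, community garden 3.44, open-data portal 2.77 lead.
Best packing: 3×public wifi + 3×street-tree planting — 96 k$, 465 total.
Nothing else within 102 k$ beats 465.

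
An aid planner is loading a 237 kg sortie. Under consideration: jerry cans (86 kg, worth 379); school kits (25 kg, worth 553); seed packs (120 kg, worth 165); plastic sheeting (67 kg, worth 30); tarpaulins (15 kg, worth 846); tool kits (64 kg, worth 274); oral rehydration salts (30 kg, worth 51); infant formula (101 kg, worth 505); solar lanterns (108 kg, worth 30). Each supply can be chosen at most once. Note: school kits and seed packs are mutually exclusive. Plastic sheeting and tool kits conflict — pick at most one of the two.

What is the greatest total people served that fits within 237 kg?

2283

The ratio ordering already packs tightly: jerry cans + school kits + tarpaulins + infant formula, 227 kg, 2283.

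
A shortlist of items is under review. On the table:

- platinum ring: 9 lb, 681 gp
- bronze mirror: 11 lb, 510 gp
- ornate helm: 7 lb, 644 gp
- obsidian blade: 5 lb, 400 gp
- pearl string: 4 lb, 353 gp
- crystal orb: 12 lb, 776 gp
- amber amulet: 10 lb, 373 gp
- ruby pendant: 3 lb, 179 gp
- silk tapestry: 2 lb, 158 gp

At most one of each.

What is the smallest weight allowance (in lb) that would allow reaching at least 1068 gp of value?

13

Look for the lowest-weight combination reaching 1068.
ornate helm + pearl string + silk tapestry: 1155 value at 13 lb.
Any bundle with less than 13 lb falls short of 1068.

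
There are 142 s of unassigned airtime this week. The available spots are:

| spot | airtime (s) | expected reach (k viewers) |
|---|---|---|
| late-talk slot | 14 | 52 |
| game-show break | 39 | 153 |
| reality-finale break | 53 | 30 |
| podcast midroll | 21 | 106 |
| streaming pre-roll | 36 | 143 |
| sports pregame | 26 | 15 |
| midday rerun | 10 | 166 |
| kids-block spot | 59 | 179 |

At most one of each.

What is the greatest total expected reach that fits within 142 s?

A density-first pass picks late-talk slot + game-show break + podcast midroll + streaming pre-roll + midday rerun — 620 at 120 s.
Replace game-show break with kids-block spot: the trade gains 26 net, giving 646 at 140 s.
Every other selection either busts 142 s or fails to beat 646.

646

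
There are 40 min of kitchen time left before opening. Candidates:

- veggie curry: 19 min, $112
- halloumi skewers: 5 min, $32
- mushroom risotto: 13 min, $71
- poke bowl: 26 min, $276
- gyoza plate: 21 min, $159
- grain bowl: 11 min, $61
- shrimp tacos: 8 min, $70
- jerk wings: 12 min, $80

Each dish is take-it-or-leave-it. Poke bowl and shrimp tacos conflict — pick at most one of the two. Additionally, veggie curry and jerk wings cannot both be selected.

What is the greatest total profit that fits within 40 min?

By profit per min: poke bowl 10.62, shrimp tacos 8.75, gyoza plate 7.57, jerk wings 6.67 lead.
Best packing: poke bowl + jerk wings — 38 min, 356 total.
Runner-up mushroom risotto + poke bowl tops out at 347.

356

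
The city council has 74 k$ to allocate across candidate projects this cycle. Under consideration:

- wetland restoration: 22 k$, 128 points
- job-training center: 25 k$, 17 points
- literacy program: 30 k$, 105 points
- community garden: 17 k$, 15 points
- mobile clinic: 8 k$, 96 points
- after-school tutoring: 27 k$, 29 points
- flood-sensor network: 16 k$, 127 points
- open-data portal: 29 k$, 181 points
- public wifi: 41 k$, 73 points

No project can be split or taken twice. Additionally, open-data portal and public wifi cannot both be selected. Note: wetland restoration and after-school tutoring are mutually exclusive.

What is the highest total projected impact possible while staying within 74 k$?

436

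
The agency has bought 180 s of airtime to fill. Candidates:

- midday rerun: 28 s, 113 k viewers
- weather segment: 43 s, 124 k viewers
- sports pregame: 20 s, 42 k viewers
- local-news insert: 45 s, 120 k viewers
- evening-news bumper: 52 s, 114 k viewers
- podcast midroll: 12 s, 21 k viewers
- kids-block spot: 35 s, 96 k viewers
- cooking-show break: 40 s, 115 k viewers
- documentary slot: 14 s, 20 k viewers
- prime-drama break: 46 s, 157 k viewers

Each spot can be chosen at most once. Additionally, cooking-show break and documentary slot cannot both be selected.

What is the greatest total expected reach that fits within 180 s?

Taking midday rerun + weather segment + sports pregame + cooking-show break + prime-drama break: 177 s used, 551 in expected reach.

551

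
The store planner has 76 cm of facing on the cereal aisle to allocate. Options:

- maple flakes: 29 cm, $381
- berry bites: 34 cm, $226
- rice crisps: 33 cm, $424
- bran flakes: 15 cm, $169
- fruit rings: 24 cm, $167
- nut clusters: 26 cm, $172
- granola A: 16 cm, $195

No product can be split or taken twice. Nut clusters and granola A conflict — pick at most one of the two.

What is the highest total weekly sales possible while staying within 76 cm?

805

Maple flakes + rice crisps uses 62 of the 76 cm and totals 805.
Runner-up rice crisps + bran flakes + granola A tops out at 788.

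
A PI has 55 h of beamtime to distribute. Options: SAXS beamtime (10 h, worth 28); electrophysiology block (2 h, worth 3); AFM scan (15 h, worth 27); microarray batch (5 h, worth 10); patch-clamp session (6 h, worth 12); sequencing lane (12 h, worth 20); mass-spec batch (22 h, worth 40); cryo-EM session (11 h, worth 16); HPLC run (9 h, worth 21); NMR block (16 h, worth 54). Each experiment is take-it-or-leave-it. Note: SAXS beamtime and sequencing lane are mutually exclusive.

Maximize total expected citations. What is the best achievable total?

Density check — NMR block 3.38, SAXS beamtime 2.80, HPLC run 2.33 are the best per h.
Taking the top-ratio experiments first gives SAXS beamtime + electrophysiology block + microarray batch + patch-clamp session + HPLC run + NMR block for 128 (48 h).
The 8 h tied up in electrophysiology block and patch-clamp session is better spent on AFM scan — total rises to 140 (55 h).
Nothing else feasible within 55 h beats 140.

140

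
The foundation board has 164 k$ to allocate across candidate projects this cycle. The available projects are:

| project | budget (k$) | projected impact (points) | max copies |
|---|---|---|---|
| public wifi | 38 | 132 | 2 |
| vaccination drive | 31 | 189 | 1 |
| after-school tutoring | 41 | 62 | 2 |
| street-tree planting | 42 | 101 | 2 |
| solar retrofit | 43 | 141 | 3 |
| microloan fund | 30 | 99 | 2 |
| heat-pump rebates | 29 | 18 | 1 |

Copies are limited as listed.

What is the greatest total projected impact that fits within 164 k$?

612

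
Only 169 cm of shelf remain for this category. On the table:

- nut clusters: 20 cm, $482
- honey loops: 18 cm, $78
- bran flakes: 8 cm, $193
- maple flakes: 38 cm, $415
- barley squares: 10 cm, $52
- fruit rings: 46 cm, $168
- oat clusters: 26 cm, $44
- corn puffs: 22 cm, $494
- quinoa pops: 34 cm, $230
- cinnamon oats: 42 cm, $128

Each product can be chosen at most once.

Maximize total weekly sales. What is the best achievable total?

Ranking by ratio (weekly sales/cm): bran flakes 24.12, nut clusters 24.10, corn puffs 22.45, maple flakes 10.92.
Greedy by ratio would take nut clusters + honey loops + bran flakes + maple flakes + barley squares + corn puffs + quinoa pops: 150 cm used, total 1944.
Replace honey loops and barley squares with fruit rings: the trade gains 38 net, giving 1982 at 168 cm.
That's the maximum — no swap from here does better than 1982.

1982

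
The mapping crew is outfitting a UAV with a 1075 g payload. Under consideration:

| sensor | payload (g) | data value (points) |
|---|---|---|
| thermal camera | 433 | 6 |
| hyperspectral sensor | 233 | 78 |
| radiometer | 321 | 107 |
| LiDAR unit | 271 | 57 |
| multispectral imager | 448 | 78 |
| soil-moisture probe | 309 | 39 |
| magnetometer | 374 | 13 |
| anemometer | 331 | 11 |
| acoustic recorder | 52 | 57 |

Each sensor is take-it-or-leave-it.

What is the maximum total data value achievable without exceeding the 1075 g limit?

Density check — acoustic recorder 1.10, hyperspectral sensor 0.33, radiometer 0.33, LiDAR unit 0.21 are the best per g.
Taking the top-ratio sensors first gives hyperspectral sensor + radiometer + LiDAR unit + acoustic recorder for 299 (877 g).
The 271 g tied up in LiDAR unit is better spent on multispectral imager — total rises to 320 (1054 g).
Nothing else within 1075 g beats 320.

320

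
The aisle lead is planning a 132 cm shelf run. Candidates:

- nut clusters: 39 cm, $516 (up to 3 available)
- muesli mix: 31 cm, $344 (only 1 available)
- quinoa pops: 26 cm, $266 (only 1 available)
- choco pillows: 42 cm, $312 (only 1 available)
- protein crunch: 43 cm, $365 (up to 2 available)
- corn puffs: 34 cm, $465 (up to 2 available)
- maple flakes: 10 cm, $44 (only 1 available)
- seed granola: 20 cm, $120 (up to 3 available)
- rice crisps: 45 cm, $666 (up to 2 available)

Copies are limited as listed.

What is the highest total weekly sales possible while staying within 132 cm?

A density-first pass picks corn puffs + 2×rice crisps — 1797 at 124 cm.
Dropping corn puffs frees 34 cm; slotting in nut clusters (39 cm) lifts the total to 1848 at 129 cm.
Every other selection either busts 132 cm or exceeds an availability limit or fails to beat 1848.

1848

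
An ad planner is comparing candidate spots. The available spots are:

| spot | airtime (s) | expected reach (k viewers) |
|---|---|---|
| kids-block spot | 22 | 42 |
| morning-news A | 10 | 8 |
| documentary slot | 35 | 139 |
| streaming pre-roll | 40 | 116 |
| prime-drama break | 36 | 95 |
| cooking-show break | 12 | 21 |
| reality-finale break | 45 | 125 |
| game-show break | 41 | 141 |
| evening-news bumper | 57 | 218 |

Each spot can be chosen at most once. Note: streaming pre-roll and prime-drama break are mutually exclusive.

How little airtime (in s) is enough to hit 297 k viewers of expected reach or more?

88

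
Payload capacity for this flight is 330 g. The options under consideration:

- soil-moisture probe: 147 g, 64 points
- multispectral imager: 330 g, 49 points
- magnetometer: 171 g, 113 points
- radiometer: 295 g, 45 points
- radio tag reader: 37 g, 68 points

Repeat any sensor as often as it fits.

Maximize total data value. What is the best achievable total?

544

8×radio tag reader uses 296 of the 330 g and totals 544.
The spare 34 g is too small for any remaining sensor, and no exchange beats 544.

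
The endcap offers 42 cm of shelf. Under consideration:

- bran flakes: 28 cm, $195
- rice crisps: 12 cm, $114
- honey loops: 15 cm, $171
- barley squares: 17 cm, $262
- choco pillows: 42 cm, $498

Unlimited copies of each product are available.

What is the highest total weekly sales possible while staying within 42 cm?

524

2×barley squares uses 34 of the 42 cm and totals 524.
Nothing else within 42 cm beats 524.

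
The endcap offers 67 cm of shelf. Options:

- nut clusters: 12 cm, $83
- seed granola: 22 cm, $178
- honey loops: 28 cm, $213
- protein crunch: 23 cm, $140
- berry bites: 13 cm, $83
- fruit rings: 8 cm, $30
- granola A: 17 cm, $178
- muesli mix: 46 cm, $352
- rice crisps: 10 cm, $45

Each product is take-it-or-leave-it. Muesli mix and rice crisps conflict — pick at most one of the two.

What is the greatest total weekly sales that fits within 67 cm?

By weekly sales per cm: granola A 10.47, seed granola 8.09, muesli mix 7.65, honey loops 7.61 lead.
Seed granola + honey loops + granola A uses 67 of the 67 cm and totals 569.
Runner-up granola A + muesli mix tops out at 530.

569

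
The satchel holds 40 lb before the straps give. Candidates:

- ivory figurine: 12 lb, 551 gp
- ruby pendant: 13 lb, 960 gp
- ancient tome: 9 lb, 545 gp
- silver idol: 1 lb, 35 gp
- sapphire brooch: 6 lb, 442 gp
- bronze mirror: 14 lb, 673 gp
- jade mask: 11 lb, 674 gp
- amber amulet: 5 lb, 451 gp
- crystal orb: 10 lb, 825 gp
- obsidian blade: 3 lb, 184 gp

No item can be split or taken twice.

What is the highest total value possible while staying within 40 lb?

2965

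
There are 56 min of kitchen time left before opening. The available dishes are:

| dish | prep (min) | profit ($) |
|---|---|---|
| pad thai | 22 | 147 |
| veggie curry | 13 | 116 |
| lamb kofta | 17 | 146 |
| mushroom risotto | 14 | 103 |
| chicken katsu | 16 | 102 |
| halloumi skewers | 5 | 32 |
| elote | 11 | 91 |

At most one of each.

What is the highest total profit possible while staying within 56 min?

Taking veggie curry + lamb kofta + mushroom risotto + elote: 55 min used, 456 in profit.

456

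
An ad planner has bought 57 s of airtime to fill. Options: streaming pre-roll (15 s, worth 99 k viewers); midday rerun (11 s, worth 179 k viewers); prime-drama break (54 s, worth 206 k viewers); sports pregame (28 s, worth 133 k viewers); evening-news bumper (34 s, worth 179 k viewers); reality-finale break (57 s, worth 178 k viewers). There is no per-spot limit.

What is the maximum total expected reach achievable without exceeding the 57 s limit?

Ranking by ratio (expected reach/s): midday rerun 16.27, streaming pre-roll 6.60, evening-news bumper 5.26.
5×midday rerun uses 55 of the 57 s and totals 895.

895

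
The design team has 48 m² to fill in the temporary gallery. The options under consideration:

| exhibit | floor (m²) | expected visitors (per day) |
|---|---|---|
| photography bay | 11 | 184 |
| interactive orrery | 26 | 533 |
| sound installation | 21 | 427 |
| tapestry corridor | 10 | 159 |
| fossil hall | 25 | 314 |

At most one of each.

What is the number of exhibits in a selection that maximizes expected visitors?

Best achievable expected visitors is 960.
One optimal bundle: interactive orrery + sound installation (47 m²).
Every optimal selection uses 2 exhibits.

2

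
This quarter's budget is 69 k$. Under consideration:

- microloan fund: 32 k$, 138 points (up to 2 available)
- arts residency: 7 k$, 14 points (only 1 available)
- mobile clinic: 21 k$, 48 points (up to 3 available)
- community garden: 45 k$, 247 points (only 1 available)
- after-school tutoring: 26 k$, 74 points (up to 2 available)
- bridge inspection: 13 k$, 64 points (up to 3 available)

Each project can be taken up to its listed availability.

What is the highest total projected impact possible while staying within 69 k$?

325

Best packing: arts residency + community garden + bridge inspection — 65 k$, 325 total.
No other feasible combination exceeds 325.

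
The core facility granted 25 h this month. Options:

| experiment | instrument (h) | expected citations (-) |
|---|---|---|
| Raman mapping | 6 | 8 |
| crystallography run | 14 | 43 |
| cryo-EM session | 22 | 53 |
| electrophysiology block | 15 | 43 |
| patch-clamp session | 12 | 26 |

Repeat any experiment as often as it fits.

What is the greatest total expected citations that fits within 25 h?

The ratio heuristic lands on Raman mapping + crystallography run (51) but leaves 5 h idle.
The 20 h tied up in Raman mapping and crystallography run is better spent on cryo-EM session — total rises to 53 (22 h).

53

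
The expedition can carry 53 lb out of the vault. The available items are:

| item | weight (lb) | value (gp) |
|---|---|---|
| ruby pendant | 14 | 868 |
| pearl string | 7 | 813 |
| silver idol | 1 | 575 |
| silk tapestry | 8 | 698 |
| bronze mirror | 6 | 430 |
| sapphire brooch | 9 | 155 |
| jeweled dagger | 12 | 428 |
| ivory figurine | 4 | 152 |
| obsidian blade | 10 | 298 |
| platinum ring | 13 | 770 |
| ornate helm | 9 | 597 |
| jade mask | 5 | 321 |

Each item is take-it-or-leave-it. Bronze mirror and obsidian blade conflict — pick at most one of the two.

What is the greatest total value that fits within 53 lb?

Filling by ratio: ruby pendant + pearl string + silver idol + silk tapestry + bronze mirror + ornate helm + jade mask for 4302, with 3 lb left unused.
Dropping ruby pendant frees 14 lb; slotting in ivory figurine + platinum ring (17 lb) lifts the total to 4356 at 53 lb.
An exhaustive check of the 4096 subsets confirms 4356.

4356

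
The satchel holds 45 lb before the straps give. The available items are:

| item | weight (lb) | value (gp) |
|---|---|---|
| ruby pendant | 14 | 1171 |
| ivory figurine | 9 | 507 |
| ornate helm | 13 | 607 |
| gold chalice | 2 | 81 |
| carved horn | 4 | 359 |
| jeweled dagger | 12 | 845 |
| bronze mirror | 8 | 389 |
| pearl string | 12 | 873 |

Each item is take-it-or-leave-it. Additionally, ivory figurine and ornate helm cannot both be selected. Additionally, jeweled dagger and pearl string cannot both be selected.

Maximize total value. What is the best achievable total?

3091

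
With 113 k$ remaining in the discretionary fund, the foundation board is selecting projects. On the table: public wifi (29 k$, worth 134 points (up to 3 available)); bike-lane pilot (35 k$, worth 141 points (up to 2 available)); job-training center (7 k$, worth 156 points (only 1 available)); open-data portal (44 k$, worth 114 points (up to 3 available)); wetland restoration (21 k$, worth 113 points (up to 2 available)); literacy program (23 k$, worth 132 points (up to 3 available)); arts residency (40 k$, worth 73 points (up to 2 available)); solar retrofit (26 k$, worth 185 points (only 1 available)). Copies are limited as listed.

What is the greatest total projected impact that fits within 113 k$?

Filling by ratio: job-training center + 3×literacy program + solar retrofit for 737, with 11 k$ left unused.
Replace literacy program with public wifi: the trade gains 2 net, giving 739 at 108 k$.
No other feasible combination exceeds 739.

739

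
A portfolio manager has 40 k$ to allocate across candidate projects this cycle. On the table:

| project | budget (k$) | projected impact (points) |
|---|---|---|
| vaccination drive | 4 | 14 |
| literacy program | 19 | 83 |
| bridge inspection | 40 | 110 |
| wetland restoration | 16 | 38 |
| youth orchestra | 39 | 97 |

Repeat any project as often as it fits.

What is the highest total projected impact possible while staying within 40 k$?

2×literacy program uses 38 of the 40 k$ and totals 166.

166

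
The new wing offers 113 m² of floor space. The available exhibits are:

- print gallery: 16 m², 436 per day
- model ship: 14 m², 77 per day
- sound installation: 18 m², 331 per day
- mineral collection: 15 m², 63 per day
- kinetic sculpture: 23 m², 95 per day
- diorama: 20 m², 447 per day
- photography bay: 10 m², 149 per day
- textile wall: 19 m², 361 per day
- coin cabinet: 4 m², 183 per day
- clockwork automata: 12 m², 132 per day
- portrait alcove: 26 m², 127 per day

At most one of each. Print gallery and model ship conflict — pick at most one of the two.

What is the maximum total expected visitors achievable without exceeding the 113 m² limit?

Best packing: print gallery + sound installation + diorama + photography bay + textile wall + coin cabinet + clockwork automata — 99 m², 2039 total.
Next best is print gallery + sound installation + diorama + photography bay + textile wall + coin cabinet + portrait alcove at 2034 (113 m²) — short by 5.

2039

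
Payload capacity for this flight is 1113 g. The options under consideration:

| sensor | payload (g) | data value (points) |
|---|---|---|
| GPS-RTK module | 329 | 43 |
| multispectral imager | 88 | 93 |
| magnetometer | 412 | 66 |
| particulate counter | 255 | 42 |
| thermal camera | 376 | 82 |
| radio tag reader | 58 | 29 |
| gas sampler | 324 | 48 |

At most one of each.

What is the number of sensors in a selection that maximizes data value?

The maximum data value within 1113 g is 294.
One optimal bundle: multispectral imager + particulate counter + thermal camera + radio tag reader + gas sampler (1101 g).
Every optimal selection uses 5 sensors.

5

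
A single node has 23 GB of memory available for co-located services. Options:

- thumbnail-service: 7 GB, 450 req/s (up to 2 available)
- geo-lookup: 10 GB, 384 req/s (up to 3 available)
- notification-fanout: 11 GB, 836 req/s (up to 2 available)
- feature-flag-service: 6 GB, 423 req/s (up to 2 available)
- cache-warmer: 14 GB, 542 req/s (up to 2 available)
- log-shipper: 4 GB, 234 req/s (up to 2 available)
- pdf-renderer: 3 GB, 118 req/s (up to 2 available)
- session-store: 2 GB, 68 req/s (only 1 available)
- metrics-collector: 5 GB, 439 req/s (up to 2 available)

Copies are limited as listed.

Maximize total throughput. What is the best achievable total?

1782

Taking notification-fanout + session-store + 2×metrics-collector: 23 GB used, 1782 in throughput.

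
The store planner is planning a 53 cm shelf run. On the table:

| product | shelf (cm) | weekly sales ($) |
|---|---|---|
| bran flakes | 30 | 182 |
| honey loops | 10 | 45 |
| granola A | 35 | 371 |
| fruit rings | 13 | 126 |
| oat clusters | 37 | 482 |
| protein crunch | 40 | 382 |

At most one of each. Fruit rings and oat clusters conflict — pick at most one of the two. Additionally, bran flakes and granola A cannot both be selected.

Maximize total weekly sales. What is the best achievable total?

527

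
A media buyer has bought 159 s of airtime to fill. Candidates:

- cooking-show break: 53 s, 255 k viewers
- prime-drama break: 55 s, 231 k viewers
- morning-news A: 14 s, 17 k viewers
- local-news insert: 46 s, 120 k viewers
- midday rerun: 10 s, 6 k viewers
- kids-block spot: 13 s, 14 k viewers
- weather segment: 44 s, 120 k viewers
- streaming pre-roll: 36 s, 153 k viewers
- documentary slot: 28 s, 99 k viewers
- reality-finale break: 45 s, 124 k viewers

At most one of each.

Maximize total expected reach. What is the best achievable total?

656

Best packing: cooking-show break + prime-drama break + morning-news A + streaming pre-roll — 158 s, 656 total.
The closest alternative, cooking-show break + prime-drama break + kids-block spot + streaming pre-roll, reaches only 653.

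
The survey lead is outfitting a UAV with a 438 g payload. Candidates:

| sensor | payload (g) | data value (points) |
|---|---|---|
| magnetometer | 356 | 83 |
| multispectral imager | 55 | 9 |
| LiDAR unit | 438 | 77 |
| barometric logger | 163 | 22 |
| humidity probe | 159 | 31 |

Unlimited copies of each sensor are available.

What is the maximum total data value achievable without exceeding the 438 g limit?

92

The ratio ordering already packs tightly: magnetometer + multispectral imager, 411 g, 92.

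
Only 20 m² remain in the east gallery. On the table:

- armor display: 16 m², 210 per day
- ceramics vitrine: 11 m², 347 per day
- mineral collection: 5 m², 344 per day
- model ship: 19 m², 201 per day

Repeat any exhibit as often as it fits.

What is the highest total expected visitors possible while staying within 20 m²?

By expected visitors per m²: mineral collection 68.80, ceramics vitrine 31.55, armor display 13.12, model ship 10.58 lead.
Taking 4×mineral collection: 20 m² used, 1376 in expected visitors.
That's the maximum — no swap from here does better than 1376.

1376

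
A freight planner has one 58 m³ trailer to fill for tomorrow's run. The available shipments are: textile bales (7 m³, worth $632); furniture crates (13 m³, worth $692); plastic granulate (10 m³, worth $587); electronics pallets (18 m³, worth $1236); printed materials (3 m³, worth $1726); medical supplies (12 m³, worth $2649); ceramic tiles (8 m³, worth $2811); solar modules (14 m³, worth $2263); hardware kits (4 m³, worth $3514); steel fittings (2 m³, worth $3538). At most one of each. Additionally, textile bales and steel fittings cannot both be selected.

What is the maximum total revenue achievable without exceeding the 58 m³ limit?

Taking furniture crates + printed materials + medical supplies + ceramic tiles + solar modules + hardware kits + steel fittings: 56 m³ used, 17193 in revenue.
Runner-up plastic granulate + printed materials + medical supplies + ceramic tiles + solar modules + hardware kits + steel fittings tops out at 17088.

17193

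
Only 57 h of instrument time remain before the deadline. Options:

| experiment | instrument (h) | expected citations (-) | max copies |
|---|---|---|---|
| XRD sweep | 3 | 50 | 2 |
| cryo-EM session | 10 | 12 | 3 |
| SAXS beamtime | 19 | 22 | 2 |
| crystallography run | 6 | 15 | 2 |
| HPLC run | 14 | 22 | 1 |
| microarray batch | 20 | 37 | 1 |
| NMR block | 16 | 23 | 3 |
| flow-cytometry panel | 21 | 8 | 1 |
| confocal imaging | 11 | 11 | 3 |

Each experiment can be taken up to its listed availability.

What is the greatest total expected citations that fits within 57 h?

190

Filling by ratio: 2×XRD sweep + 2×crystallography run + HPLC run + microarray batch for 189, with 5 h left unused.
The 14 h tied up in HPLC run is better spent on NMR block — total rises to 190 (54 h).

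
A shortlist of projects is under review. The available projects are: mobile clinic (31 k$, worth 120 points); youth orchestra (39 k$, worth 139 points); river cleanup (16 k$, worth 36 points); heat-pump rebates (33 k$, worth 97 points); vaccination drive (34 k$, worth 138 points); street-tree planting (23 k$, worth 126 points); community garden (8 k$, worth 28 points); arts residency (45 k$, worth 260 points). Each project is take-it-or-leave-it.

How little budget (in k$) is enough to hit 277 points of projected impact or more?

53

Minimise k$ subject to total projected impact ≥ 277.
community garden + arts residency: 288 projected impact at 53 k$.
Any bundle with less than 53 k$ falls short of 277.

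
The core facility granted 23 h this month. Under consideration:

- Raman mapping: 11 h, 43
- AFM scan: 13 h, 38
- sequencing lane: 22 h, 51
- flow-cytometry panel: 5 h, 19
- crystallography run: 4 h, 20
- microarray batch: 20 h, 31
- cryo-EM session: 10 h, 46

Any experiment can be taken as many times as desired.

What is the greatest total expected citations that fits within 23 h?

Ranking by ratio (expected citations/h): crystallography run 5.00, cryo-EM session 4.60, Raman mapping 3.91, flow-cytometry panel 3.80.
The ratio heuristic lands on 5×crystallography run (100) but leaves 3 h idle.
Replace 2×crystallography run with cryo-EM session: the trade gains 6 net, giving 106 at 22 h.
That's the maximum — no swap from here does better than 106.

106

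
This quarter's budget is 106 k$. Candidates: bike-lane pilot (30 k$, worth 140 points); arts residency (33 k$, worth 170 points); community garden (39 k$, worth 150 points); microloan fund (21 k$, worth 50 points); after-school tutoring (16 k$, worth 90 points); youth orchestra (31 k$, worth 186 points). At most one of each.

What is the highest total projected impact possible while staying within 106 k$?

506

Greedy by ratio would take arts residency + microloan fund + after-school tutoring + youth orchestra: 101 k$ used, total 496.
Dropping microloan fund and after-school tutoring frees 37 k$; slotting in community garden (39 k$) lifts the total to 506 at 103 k$.
An exhaustive check of the 64 subsets confirms 506.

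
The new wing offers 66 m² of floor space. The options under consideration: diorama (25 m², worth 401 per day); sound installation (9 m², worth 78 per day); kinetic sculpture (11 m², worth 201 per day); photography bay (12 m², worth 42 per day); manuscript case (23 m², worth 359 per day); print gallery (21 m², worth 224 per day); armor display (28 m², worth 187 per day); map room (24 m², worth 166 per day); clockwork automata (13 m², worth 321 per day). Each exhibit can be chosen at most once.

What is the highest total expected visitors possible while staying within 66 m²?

1081

Filling by ratio: diorama + sound installation + kinetic sculpture + clockwork automata for 1001, with 8 m² left unused.
Replace sound installation and kinetic sculpture with manuscript case: the trade gains 80 net, giving 1081 at 61 m².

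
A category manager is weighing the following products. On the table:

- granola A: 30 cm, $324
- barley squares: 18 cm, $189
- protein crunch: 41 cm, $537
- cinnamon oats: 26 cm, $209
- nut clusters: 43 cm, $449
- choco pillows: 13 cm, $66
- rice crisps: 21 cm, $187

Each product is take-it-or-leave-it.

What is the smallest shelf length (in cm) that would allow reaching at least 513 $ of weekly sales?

41

Minimise cm subject to total weekly sales ≥ 513.
protein crunch reaches 537 using 41 cm.
Below 41 cm the best achievable stays under 513.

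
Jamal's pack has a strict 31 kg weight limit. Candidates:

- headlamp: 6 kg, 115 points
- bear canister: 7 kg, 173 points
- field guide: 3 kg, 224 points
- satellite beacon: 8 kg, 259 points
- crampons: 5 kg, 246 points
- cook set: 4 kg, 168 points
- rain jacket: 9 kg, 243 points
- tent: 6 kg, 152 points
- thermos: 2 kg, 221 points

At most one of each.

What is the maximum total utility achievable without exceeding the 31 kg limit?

The ratio ordering already packs tightly: field guide + satellite beacon + crampons + cook set + rain jacket + thermos, 31 kg, 1361.
No other feasible combination exceeds 1361.

1361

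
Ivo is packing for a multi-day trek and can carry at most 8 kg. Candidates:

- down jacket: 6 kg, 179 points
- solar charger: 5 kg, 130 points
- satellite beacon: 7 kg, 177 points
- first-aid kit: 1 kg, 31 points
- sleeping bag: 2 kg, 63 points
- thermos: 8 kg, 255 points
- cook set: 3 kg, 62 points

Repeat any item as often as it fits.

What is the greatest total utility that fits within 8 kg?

255

Taking thermos: 8 kg used, 255 in utility.
That's the maximum — no swap from here does better than 255.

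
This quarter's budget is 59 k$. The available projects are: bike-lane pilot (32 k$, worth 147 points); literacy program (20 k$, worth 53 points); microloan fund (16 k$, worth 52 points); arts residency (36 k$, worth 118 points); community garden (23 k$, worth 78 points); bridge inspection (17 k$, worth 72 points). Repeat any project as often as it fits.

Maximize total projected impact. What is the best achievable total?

225

A density-first pass picks bike-lane pilot + bridge inspection — 219 at 49 k$.
The 17 k$ tied up in bridge inspection is better spent on community garden — total rises to 225 (55 k$).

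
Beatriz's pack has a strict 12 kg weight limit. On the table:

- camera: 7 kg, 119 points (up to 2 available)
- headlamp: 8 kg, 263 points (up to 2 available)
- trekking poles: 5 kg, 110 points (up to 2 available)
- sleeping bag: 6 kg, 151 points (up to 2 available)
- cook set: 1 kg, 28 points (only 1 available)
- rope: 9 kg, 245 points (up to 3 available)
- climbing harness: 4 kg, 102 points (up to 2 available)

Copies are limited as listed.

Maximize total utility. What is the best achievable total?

365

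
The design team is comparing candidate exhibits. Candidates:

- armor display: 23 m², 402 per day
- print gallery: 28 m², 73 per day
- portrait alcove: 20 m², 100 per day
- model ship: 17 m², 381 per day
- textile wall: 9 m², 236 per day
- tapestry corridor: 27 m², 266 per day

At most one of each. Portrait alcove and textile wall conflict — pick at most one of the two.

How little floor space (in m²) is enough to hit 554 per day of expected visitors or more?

26

Minimise m² subject to total expected visitors ≥ 554.
model ship + textile wall reaches 617 using 26 m².
Below 26 m² the best achievable stays under 554.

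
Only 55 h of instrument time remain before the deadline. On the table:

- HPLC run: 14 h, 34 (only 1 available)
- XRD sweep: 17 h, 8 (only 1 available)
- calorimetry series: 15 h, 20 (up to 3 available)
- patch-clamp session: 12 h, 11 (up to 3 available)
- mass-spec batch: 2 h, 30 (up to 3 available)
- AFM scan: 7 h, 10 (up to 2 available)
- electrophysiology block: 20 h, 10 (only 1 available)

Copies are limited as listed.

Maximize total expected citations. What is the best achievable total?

165

Greedy by ratio would take HPLC run + calorimetry series + 3×mass-spec batch + 2×AFM scan: 49 h used, total 164.
Replace AFM scan with patch-clamp session: the trade gains 1 net, giving 165 at 54 h.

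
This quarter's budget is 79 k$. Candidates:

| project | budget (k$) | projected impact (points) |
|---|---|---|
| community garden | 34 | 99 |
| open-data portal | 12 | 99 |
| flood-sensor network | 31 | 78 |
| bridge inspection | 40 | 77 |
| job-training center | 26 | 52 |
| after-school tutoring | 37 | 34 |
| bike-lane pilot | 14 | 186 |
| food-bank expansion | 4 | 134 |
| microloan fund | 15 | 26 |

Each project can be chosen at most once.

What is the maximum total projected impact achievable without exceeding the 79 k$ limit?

544

Taking community garden + open-data portal + bike-lane pilot + food-bank expansion + microloan fund: 79 k$ used, 544 in projected impact.
Runner-up open-data portal + flood-sensor network + bike-lane pilot + food-bank expansion + microloan fund tops out at 523.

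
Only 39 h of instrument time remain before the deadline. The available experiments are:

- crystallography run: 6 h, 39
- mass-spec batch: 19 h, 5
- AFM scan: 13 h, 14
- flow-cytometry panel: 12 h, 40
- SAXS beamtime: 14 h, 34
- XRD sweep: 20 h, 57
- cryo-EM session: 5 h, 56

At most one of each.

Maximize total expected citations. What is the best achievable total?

169

Crystallography run + flow-cytometry panel + SAXS beamtime + cryo-EM session uses 37 of the 39 h and totals 169.
Next best is flow-cytometry panel + XRD sweep + cryo-EM session at 153 (37 h) — short by 16.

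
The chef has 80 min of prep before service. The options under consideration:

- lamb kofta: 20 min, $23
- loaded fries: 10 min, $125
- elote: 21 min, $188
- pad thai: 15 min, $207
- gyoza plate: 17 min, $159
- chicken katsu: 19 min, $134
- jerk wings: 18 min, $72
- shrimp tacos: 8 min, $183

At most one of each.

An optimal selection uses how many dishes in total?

5

Optimal total is 871.
For example elote + pad thai + gyoza plate + chicken katsu + shrimp tacos achieves it, using 80 min.
All optima have 5 dishes.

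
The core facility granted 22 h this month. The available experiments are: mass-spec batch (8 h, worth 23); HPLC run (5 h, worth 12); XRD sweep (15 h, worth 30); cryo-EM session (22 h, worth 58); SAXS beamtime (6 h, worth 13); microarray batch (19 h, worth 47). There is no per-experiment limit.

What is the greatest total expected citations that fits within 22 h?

A density-first pass picks 2×mass-spec batch + HPLC run — 58 at 21 h.
The 5 h tied up in HPLC run is better spent on SAXS beamtime — total rises to 59 (22 h).

59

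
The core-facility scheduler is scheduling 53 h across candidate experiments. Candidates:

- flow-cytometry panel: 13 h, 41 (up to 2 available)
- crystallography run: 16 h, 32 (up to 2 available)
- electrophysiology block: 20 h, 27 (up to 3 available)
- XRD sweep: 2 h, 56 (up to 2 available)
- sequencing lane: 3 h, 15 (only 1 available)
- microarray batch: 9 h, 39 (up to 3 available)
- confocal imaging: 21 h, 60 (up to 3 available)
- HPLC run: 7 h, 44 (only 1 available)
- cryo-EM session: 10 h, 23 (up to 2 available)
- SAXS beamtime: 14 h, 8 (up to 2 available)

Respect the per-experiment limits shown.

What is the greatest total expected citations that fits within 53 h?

A density-first pass picks 2×XRD sweep + sequencing lane + 3×microarray batch + HPLC run + cryo-EM session — 311 at 51 h.
Dropping sequencing lane and cryo-EM session frees 13 h; slotting in flow-cytometry panel (13 h) lifts the total to 314 at 51 h.
That's the maximum — no swap from here does better than 314.

314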